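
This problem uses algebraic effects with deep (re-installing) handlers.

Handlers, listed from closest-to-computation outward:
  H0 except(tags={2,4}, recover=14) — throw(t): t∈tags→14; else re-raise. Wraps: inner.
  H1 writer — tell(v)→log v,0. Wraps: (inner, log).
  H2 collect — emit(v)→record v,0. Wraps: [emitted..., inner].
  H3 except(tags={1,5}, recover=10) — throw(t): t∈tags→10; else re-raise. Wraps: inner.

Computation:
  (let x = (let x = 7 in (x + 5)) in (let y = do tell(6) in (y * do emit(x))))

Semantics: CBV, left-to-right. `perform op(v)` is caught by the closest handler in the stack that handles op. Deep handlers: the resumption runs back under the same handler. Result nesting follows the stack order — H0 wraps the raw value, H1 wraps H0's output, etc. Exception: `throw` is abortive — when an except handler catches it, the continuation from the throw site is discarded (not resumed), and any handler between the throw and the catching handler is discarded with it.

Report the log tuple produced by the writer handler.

Answer: (6)

Evaluation trace:
tell(6) @ H1 ⇒ log+=6
emit(12) @ H2 ⇒ out+=12
H0 returns 0
H1 returns (0, (6))
H2 returns [12, (0, (6))]
H3 returns [12, (0, (6))]
= [12, (0, (6))]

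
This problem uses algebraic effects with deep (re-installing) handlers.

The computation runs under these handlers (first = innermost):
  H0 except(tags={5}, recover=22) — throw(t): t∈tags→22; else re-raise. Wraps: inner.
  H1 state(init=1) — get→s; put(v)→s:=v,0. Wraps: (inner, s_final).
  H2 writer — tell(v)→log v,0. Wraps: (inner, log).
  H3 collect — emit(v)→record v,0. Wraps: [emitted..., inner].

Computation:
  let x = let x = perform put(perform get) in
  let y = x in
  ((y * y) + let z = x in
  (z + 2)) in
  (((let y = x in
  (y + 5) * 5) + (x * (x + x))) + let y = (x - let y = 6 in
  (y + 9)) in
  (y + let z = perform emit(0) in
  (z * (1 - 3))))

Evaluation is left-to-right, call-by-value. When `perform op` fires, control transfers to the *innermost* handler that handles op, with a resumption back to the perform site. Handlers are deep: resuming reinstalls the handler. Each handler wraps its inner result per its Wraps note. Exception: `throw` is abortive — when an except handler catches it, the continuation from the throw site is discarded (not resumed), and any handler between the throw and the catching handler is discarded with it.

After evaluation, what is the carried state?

Answer: 1

Step-by-step:
get @ H1 ⇒ 1
put(1) @ H1 ⇒ s:=1
emit(0) @ H3 ⇒ out+=0
H0 returns 30
H1 returns (30, 1)
H2 returns ((30, 1), ())
H3 returns [0, ((30, 1), ())]
= [0, ((30, 1), ())]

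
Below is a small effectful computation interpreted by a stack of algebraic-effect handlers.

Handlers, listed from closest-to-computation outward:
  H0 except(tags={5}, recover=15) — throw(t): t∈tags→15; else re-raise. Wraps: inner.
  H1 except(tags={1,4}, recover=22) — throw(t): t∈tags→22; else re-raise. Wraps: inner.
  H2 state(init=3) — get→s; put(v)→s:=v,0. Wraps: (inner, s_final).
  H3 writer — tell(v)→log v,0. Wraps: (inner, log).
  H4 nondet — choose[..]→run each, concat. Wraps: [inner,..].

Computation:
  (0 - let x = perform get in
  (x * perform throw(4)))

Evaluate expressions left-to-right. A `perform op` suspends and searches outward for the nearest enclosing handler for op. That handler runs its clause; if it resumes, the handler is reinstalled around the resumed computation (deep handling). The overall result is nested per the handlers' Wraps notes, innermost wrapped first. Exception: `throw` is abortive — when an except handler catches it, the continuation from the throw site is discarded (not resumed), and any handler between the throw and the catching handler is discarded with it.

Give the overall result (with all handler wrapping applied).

Step-by-step:
get @ H2 ⇒ 3
throw(4) @ H0 re-raised
throw(4) @ H1 caught ⇒ 22
H2 returns (22, 3)
H3 returns ((22, 3), ())
H4 returns [((22, 3), ())]
= [((22, 3), ())]

Answer: [((22, 3), ())]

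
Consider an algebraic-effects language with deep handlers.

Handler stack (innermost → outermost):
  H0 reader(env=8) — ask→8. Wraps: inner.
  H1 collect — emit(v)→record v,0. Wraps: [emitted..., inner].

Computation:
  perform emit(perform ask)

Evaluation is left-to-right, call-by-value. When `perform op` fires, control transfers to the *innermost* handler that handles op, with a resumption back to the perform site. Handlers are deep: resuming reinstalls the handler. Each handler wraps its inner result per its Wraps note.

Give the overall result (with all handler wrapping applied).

Working:
ask @ H0 ⇒ 8
emit(8) @ H1 ⇒ out+=8
H0 returns 0
H1 returns [8, 0]
= [8, 0]

Answer: [8, 0]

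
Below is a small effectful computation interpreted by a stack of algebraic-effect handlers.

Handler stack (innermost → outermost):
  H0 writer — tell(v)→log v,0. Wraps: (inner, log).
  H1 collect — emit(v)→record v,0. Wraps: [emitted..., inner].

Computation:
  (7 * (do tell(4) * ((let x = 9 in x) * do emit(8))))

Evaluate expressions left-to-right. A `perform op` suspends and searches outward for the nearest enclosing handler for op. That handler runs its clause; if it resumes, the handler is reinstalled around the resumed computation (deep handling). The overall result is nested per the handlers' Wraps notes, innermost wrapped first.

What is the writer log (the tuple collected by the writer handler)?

Answer: (4)

Evaluation trace:
tell(4) @ H0 ⇒ log+=4
emit(8) @ H1 ⇒ out+=8
H0 returns (0, (4))
H1 returns [8, (0, (4))]
= [8, (0, (4))]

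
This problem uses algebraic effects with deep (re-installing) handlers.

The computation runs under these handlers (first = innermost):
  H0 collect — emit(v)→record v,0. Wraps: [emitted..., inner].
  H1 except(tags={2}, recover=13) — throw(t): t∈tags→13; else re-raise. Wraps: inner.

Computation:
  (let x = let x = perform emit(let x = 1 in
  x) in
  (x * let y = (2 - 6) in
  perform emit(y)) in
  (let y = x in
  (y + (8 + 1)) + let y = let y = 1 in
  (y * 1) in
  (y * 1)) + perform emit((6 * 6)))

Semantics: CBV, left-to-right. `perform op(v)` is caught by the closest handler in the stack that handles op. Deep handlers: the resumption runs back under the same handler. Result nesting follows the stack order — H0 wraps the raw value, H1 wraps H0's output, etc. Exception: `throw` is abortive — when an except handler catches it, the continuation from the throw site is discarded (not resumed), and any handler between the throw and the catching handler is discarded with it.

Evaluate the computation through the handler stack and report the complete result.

Answer: [1, -4, 36, 10]

Evaluation trace:
emit(1) @ H0 ⇒ out+=1
emit(-4) @ H0 ⇒ out+=-4
emit(36) @ H0 ⇒ out+=36
H0 returns [1, -4, 36, 10]
H1 returns [1, -4, 36, 10]
= [1, -4, 36, 10]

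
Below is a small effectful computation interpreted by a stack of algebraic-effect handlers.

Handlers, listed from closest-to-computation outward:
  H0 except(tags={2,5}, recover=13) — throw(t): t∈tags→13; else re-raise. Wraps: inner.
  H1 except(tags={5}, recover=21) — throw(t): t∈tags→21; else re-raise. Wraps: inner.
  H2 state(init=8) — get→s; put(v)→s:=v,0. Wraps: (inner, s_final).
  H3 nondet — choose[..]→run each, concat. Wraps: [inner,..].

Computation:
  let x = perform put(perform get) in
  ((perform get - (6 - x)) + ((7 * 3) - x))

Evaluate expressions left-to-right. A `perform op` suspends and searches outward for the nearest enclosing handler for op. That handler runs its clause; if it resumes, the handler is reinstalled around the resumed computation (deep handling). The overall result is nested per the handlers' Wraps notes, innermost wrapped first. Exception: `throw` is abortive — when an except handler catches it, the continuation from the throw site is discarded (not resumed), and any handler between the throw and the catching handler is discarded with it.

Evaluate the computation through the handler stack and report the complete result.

Answer: [(23, 8)]

Step-by-step:
get @ H2 ⇒ 8
put(8) @ H2 ⇒ s:=8
get @ H2 ⇒ 8
H0 returns 23
H1 returns 23
H2 returns (23, 8)
H3 returns [(23, 8)]
= [(23, 8)]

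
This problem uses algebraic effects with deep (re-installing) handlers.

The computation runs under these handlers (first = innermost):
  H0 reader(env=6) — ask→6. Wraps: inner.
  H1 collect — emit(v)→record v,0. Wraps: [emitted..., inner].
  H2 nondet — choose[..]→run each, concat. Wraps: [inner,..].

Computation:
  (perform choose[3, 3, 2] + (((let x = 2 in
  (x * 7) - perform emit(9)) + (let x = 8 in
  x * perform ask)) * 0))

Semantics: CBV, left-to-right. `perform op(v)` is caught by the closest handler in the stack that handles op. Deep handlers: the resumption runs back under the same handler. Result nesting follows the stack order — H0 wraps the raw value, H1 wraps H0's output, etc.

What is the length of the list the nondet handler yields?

Answer: 3

Evaluation trace:
choose[3, 3, 2] @ H2
  branch[0] choose=3:
    emit(9) @ H1 ⇒ out+=9
    ask @ H0 ⇒ 6
    H0 returns 3
    H1 returns [9, 3]
    H2 returns [[9, 3]]
  branch[1] choose=3:
    emit(9) @ H1 ⇒ out+=9
    ask @ H0 ⇒ 6
    H0 returns 3
    H1 returns [9, 3]
    H2 returns [[9, 3]]
  branch[2] choose=2:
    emit(9) @ H1 ⇒ out+=9
    ask @ H0 ⇒ 6
    H0 returns 2
    H1 returns [9, 2]
    H2 returns [[9, 2]]
= [[9, 3], [9, 3], [9, 2]]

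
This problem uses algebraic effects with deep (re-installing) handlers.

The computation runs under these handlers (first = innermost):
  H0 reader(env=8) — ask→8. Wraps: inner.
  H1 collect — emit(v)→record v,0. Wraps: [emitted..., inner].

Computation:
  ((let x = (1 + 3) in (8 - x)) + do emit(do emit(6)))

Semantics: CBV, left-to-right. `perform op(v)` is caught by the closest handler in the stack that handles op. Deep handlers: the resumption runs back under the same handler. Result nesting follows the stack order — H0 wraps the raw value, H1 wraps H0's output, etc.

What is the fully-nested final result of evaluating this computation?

Answer: [6, 0, 4]

Working:
emit(6) @ H1 ⇒ out+=6
emit(0) @ H1 ⇒ out+=0
H0 returns 4
H1 returns [6, 0, 4]
= [6, 0, 4]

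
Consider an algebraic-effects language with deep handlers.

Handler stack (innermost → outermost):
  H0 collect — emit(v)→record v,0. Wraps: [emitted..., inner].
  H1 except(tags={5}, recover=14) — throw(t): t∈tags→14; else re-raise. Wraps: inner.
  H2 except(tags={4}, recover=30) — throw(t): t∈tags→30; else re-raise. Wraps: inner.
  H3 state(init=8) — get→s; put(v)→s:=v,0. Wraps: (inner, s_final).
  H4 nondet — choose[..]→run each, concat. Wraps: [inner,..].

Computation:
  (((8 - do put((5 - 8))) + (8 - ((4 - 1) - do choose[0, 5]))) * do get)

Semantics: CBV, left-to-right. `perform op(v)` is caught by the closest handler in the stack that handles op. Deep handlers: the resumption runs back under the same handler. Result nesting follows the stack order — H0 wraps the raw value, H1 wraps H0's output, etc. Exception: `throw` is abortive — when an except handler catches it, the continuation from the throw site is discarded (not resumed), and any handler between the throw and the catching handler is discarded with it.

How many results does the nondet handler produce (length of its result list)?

Answer: 2

Step-by-step:
put(-3) @ H3 ⇒ s:=-3
choose[0, 5] @ H4
  branch[0] choose=0:
    get @ H3 ⇒ -3
    H0 returns [-39]
    H1 returns [-39]
    H2 returns [-39]
    H3 returns ([-39], -3)
    H4 returns [([-39], -3)]
  branch[1] choose=5:
    get @ H3 ⇒ -3
    H0 returns [-54]
    H1 returns [-54]
    H2 returns [-54]
    H3 returns ([-54], -3)
    H4 returns [([-54], -3)]
= [([-39], -3), ([-54], -3)]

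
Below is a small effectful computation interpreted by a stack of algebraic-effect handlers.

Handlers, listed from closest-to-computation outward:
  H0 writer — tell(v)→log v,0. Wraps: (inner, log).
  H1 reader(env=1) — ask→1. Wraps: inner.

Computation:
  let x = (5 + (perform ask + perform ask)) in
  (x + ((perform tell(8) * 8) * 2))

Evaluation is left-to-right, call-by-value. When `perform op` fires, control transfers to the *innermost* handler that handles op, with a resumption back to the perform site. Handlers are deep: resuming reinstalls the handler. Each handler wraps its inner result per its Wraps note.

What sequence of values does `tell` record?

Answer: (8)

Working:
ask @ H1 ⇒ 1
ask @ H1 ⇒ 1
tell(8) @ H0 ⇒ log+=8
H0 returns (7, (8))
H1 returns (7, (8))
= (7, (8))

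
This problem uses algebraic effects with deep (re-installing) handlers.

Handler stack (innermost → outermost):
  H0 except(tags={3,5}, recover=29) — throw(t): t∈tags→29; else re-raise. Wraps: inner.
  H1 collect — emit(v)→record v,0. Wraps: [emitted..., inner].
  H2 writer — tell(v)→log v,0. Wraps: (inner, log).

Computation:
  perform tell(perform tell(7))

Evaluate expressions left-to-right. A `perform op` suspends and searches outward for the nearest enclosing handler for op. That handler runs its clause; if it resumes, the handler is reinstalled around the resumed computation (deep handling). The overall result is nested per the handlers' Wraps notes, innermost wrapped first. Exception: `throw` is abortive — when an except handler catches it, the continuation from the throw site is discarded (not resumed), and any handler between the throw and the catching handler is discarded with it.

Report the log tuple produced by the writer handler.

Answer: (7, 0)

Working:
tell(7) @ H2 ⇒ log+=7
tell(0) @ H2 ⇒ log+=0
H0 returns 0
H1 returns [0]
H2 returns ([0], (7, 0))
= ([0], (7, 0))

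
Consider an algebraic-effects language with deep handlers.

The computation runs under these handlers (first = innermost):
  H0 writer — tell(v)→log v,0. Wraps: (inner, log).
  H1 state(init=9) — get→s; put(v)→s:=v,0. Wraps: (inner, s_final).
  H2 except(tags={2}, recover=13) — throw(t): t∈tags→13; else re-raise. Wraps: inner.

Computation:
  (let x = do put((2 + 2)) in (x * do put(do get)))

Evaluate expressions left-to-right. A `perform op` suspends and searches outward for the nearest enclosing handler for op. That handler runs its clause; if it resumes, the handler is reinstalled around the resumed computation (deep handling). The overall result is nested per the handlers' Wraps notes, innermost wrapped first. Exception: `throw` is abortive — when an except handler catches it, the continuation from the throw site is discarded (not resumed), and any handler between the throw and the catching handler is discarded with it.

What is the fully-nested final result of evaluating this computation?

Answer: ((0, ()), 4)

Step-by-step:
put(4) @ H1 ⇒ s:=4
get @ H1 ⇒ 4
put(4) @ H1 ⇒ s:=4
H0 returns (0, ())
H1 returns ((0, ()), 4)
H2 returns ((0, ()), 4)
= ((0, ()), 4)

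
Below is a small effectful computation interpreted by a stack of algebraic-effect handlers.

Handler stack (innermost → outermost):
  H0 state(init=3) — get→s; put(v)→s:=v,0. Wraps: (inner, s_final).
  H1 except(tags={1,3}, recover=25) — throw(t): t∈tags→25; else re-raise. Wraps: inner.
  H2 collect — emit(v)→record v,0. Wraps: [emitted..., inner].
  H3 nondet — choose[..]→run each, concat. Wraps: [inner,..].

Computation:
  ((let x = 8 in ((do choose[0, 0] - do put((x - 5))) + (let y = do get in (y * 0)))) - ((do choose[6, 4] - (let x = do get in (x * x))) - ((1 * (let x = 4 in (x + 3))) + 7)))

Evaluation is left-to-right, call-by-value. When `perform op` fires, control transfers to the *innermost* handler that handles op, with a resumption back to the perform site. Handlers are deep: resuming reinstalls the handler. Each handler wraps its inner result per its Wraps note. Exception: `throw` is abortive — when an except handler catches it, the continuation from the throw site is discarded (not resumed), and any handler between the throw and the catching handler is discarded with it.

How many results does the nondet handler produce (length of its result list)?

Answer: 4

Working:
choose[0, 0] @ H3
  branch[0] choose=0:
    put(3) @ H0 ⇒ s:=3
    get @ H0 ⇒ 3
    choose[6, 4] @ H3
      branch[0] choose=6:
        get @ H0 ⇒ 3
        H0 returns (17, 3)
        H1 returns (17, 3)
        H2 returns [(17, 3)]
        H3 returns [[(17, 3)]]
      branch[1] choose=4:
        get @ H0 ⇒ 3
        H0 returns (19, 3)
        H1 returns (19, 3)
        H2 returns [(19, 3)]
        H3 returns [[(19, 3)]]
  branch[1] choose=0:
    put(3) @ H0 ⇒ s:=3
    get @ H0 ⇒ 3
    choose[6, 4] @ H3
      branch[0] choose=6:
        get @ H0 ⇒ 3
        H0 returns (17, 3)
        H1 returns (17, 3)
        H2 returns [(17, 3)]
        H3 returns [[(17, 3)]]
      branch[1] choose=4:
        get @ H0 ⇒ 3
        H0 returns (19, 3)
        H1 returns (19, 3)
        H2 returns [(19, 3)]
        H3 returns [[(19, 3)]]
= [[(17, 3)], [(19, 3)], [(17, 3)], [(19, 3)]]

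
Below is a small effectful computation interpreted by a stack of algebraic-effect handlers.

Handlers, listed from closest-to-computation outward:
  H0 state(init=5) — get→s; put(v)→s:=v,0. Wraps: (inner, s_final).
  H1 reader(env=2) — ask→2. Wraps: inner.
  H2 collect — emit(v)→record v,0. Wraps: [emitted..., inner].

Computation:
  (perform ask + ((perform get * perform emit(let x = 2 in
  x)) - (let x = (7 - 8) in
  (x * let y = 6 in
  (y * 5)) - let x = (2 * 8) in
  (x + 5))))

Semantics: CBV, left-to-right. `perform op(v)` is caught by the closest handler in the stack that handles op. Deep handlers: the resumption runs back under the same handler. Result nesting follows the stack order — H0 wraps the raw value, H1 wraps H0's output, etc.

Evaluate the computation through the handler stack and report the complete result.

Answer: [2, (53, 5)]

Working:
ask @ H1 ⇒ 2
get @ H0 ⇒ 5
emit(2) @ H2 ⇒ out+=2
H0 returns (53, 5)
H1 returns (53, 5)
H2 returns [2, (53, 5)]
= [2, (53, 5)]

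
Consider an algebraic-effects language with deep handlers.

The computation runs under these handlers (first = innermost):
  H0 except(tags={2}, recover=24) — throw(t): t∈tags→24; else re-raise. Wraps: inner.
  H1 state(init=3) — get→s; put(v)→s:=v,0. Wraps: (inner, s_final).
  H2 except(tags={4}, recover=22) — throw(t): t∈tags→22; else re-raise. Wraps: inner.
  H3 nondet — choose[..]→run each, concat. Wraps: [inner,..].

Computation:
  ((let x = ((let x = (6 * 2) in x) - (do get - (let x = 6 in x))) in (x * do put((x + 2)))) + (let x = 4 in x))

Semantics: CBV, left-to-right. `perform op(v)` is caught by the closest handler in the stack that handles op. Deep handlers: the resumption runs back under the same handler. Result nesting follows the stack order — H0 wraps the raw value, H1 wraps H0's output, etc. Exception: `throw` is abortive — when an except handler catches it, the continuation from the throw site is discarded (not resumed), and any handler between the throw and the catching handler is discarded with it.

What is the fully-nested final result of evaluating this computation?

Step-by-step:
get @ H1 ⇒ 3
put(17) @ H1 ⇒ s:=17
H0 returns 4
H1 returns (4, 17)
H2 returns (4, 17)
H3 returns [(4, 17)]
= [(4, 17)]

Answer: [(4, 17)]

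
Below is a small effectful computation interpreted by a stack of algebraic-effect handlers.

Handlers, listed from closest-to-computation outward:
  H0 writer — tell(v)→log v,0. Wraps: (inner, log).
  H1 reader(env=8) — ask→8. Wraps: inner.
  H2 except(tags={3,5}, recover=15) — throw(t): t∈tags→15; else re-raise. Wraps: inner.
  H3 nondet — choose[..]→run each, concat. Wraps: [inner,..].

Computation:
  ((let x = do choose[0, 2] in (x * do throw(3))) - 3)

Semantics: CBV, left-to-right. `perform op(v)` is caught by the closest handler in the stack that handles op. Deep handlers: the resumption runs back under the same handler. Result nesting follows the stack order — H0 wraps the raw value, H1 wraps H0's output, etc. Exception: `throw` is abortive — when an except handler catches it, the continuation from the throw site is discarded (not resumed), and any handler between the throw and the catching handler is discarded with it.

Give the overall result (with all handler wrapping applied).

Step-by-step:
choose[0, 2] @ H3
  branch[0] choose=0:
    throw(3) @ H2 caught ⇒ 15
    H3 returns [15]
  branch[1] choose=2:
    throw(3) @ H2 caught ⇒ 15
    H3 returns [15]
= [15, 15]

Answer: [15, 15]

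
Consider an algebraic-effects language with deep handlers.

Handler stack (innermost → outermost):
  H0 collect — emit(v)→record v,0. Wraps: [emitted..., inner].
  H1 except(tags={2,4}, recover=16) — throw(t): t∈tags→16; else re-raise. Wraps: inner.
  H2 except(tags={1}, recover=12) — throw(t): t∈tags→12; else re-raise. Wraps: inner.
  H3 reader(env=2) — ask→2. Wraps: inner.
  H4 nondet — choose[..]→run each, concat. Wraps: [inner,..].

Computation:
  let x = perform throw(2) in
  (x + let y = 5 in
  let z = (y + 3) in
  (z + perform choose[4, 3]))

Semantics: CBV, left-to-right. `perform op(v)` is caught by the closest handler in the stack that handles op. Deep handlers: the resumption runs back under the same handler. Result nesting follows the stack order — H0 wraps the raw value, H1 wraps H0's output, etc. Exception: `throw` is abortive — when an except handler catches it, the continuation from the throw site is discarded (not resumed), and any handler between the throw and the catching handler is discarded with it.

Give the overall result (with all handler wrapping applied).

Answer: [16]

Step-by-step:
throw(2) @ H1 caught ⇒ 16
H2 returns 16
H3 returns 16
H4 returns [16]
= [16]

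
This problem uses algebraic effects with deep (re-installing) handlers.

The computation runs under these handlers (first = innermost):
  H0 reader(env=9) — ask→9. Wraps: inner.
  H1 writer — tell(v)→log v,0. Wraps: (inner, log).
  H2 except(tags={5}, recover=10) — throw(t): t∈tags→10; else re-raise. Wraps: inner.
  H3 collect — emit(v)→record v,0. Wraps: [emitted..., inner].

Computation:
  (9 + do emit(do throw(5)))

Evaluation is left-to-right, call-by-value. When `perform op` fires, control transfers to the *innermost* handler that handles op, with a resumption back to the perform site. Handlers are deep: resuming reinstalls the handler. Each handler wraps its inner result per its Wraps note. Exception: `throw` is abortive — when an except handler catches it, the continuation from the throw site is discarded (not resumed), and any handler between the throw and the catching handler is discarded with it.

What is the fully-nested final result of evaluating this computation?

Answer: [10]

Step-by-step:
throw(5) @ H2 caught ⇒ 10
H3 returns [10]
= [10]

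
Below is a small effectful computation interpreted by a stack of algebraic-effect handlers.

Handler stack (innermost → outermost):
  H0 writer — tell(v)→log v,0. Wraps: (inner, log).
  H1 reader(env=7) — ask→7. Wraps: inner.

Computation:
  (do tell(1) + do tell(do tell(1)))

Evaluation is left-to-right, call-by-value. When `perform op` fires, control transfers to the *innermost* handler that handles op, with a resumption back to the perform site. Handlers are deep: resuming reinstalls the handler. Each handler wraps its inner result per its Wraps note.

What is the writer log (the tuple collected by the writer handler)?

Answer: (1, 1, 0)

Evaluation trace:
tell(1) @ H0 ⇒ log+=1
tell(1) @ H0 ⇒ log+=1
tell(0) @ H0 ⇒ log+=0
H0 returns (0, (1, 1, 0))
H1 returns (0, (1, 1, 0))
= (0, (1, 1, 0))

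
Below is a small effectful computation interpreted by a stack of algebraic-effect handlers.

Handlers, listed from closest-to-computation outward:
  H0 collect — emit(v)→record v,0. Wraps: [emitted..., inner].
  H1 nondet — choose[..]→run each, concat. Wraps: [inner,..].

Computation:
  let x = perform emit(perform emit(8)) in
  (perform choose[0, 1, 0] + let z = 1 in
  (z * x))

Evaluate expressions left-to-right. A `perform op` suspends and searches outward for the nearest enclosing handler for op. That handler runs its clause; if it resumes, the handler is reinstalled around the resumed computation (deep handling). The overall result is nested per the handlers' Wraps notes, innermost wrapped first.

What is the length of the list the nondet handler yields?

Answer: 3

Step-by-step:
emit(8) @ H0 ⇒ out+=8
emit(0) @ H0 ⇒ out+=0
choose[0, 1, 0] @ H1
  branch[0] choose=0:
    H0 returns [8, 0, 0]
    H1 returns [[8, 0, 0]]
  branch[1] choose=1:
    H0 returns [8, 0, 1]
    H1 returns [[8, 0, 1]]
  branch[2] choose=0:
    H0 returns [8, 0, 0]
    H1 returns [[8, 0, 0]]
= [[8, 0, 0], [8, 0, 1], [8, 0, 0]]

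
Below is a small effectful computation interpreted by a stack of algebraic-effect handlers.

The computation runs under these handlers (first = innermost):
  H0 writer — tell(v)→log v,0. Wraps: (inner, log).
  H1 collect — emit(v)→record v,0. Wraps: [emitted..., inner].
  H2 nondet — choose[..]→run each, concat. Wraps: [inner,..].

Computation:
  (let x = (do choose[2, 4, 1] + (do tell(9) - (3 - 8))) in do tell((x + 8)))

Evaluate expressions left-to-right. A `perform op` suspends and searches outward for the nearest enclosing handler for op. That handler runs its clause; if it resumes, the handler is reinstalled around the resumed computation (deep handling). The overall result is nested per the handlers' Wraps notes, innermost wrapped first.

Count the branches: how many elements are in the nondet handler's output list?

Step-by-step:
choose[2, 4, 1] @ H2
  branch[0] choose=2:
    tell(9) @ H0 ⇒ log+=9
    tell(15) @ H0 ⇒ log+=15
    H0 returns (0, (9, 15))
    H1 returns [(0, (9, 15))]
    H2 returns [[(0, (9, 15))]]
  branch[1] choose=4:
    tell(9) @ H0 ⇒ log+=9
    tell(17) @ H0 ⇒ log+=17
    H0 returns (0, (9, 17))
    H1 returns [(0, (9, 17))]
    H2 returns [[(0, (9, 17))]]
  branch[2] choose=1:
    tell(9) @ H0 ⇒ log+=9
    tell(14) @ H0 ⇒ log+=14
    H0 returns (0, (9, 14))
    H1 returns [(0, (9, 14))]
    H2 returns [[(0, (9, 14))]]
= [[(0, (9, 15))], [(0, (9, 17))], [(0, (9, 14))]]

Answer: 3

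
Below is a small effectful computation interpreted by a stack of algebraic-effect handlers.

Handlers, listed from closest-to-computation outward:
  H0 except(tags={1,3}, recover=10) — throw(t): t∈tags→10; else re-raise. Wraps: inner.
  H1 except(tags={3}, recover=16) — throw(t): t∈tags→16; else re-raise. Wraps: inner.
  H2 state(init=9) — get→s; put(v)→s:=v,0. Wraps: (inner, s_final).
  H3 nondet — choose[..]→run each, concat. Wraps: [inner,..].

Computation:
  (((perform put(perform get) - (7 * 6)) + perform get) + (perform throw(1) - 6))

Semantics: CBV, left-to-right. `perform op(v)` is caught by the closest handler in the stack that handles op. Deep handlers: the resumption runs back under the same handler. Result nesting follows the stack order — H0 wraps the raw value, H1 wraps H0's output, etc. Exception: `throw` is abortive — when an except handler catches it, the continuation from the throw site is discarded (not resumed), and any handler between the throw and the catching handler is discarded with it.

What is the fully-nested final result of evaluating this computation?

Step-by-step:
get @ H2 ⇒ 9
put(9) @ H2 ⇒ s:=9
get @ H2 ⇒ 9
throw(1) @ H0 caught ⇒ 10
H1 returns 10
H2 returns (10, 9)
H3 returns [(10, 9)]
= [(10, 9)]

Answer: [(10, 9)]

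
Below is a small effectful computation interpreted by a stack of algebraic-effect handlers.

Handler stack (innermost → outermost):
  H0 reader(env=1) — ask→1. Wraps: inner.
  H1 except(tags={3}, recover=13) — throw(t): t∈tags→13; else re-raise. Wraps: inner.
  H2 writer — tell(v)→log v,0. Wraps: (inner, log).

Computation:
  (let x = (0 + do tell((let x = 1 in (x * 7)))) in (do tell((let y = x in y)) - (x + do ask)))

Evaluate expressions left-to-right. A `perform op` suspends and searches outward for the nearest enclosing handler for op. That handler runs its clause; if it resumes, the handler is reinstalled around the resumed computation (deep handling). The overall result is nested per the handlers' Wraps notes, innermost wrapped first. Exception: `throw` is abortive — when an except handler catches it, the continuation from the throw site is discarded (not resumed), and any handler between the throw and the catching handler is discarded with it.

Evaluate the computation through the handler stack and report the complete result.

Step-by-step:
tell(7) @ H2 ⇒ log+=7
tell(0) @ H2 ⇒ log+=0
ask @ H0 ⇒ 1
H0 returns -1
H1 returns -1
H2 returns (-1, (7, 0))
= (-1, (7, 0))

Answer: (-1, (7, 0))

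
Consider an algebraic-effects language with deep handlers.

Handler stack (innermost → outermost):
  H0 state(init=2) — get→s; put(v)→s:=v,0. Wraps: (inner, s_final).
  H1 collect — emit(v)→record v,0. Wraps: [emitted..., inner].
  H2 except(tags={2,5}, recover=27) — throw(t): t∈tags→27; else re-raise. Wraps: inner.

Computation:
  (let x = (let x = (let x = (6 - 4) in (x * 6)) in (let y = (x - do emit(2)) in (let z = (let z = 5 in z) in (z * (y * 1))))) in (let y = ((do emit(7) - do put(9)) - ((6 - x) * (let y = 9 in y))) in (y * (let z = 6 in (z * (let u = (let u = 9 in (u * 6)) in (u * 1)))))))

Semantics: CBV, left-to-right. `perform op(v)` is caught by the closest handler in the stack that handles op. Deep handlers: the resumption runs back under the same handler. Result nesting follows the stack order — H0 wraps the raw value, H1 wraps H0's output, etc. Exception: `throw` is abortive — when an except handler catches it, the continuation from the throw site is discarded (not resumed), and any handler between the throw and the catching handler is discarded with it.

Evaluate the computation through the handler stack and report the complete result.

Answer: [2, 7, (157464, 9)]

Working:
emit(2) @ H1 ⇒ out+=2
emit(7) @ H1 ⇒ out+=7
put(9) @ H0 ⇒ s:=9
H0 returns (157464, 9)
H1 returns [2, 7, (157464, 9)]
H2 returns [2, 7, (157464, 9)]
= [2, 7, (157464, 9)]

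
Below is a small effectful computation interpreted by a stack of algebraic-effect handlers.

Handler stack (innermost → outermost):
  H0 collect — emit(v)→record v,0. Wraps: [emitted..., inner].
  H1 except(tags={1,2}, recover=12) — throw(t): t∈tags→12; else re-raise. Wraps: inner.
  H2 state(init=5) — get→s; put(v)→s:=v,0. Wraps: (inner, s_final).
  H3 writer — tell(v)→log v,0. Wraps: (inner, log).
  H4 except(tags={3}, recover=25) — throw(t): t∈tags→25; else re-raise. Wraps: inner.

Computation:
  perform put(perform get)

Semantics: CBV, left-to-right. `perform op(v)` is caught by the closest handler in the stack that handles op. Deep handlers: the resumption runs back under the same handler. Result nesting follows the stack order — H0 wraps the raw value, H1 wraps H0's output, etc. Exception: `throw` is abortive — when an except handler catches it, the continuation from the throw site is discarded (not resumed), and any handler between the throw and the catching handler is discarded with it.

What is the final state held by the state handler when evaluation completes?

Evaluation trace:
get @ H2 ⇒ 5
put(5) @ H2 ⇒ s:=5
H0 returns [0]
H1 returns [0]
H2 returns ([0], 5)
H3 returns (([0], 5), ())
H4 returns (([0], 5), ())
= (([0], 5), ())

Answer: 5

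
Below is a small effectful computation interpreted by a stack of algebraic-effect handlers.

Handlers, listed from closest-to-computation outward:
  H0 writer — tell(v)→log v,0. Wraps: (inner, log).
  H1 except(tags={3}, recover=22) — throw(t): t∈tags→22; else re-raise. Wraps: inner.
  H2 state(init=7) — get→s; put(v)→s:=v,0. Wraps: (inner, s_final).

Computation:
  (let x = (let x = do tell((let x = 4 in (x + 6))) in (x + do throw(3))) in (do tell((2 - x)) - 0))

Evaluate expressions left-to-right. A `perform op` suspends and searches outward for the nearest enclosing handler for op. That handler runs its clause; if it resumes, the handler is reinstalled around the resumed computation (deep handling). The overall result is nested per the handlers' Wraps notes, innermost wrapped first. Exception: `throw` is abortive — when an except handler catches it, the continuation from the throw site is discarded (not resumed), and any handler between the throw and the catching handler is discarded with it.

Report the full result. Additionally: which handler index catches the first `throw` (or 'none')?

Step-by-step:
tell(10) @ H0 ⇒ log+=10
throw(3) @ H1 caught ⇒ 22
H2 returns (22, 7)
= (22, 7)

Answer: (22, 7) ; first throw caught by: H1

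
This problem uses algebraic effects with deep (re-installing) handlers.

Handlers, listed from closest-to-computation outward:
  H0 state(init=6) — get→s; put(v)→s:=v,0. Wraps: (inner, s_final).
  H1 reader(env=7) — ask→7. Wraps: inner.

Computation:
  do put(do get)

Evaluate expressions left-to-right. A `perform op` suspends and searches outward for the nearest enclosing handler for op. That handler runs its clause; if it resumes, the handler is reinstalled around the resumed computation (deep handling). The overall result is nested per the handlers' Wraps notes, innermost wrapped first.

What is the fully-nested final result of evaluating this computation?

Step-by-step:
get @ H0 ⇒ 6
put(6) @ H0 ⇒ s:=6
H0 returns (0, 6)
H1 returns (0, 6)
= (0, 6)

Answer: (0, 6)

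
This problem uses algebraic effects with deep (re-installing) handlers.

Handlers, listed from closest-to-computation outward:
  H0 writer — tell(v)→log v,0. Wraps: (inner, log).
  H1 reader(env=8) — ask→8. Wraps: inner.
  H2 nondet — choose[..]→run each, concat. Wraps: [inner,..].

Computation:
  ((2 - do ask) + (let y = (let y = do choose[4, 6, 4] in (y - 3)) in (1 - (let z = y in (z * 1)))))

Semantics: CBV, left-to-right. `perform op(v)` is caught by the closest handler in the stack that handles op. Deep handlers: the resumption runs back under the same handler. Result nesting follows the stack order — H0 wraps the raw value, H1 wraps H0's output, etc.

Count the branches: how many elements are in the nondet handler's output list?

Answer: 3

Working:
ask @ H1 ⇒ 8
choose[4, 6, 4] @ H2
  branch[0] choose=4:
    H0 returns (-6, ())
    H1 returns (-6, ())
    H2 returns [(-6, ())]
  branch[1] choose=6:
    H0 returns (-8, ())
    H1 returns (-8, ())
    H2 returns [(-8, ())]
  branch[2] choose=4:
    H0 returns (-6, ())
    H1 returns (-6, ())
    H2 returns [(-6, ())]
= [(-6, ()), (-8, ()), (-6, ())]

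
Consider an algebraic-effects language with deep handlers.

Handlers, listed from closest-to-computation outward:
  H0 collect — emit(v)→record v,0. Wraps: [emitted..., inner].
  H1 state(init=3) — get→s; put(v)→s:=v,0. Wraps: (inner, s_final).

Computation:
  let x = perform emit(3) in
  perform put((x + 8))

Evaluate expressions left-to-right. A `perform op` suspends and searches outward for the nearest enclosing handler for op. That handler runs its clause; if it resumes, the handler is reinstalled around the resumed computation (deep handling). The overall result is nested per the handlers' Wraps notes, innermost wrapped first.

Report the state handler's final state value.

Answer: 8

Working:
emit(3) @ H0 ⇒ out+=3
put(8) @ H1 ⇒ s:=8
H0 returns [3, 0]
H1 returns ([3, 0], 8)
= ([3, 0], 8)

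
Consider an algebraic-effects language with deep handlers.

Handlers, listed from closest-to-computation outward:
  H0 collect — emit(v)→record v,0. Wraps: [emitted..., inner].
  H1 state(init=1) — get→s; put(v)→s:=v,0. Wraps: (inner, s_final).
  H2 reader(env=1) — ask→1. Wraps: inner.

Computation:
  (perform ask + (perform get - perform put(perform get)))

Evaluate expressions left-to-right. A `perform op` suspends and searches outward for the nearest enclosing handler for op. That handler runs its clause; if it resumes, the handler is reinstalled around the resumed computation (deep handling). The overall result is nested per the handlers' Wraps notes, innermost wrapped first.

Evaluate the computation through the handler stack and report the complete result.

Working:
ask @ H2 ⇒ 1
get @ H1 ⇒ 1
get @ H1 ⇒ 1
put(1) @ H1 ⇒ s:=1
H0 returns [2]
H1 returns ([2], 1)
H2 returns ([2], 1)
= ([2], 1)

Answer: ([2], 1)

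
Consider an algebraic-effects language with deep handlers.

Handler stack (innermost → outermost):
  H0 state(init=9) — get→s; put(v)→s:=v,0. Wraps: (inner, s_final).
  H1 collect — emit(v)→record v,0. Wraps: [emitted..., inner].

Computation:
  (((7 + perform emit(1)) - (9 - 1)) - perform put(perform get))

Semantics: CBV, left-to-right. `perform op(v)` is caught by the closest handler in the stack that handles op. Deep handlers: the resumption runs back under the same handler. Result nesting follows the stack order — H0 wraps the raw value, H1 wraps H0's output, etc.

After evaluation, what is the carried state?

Answer: 9

Step-by-step:
emit(1) @ H1 ⇒ out+=1
get @ H0 ⇒ 9
put(9) @ H0 ⇒ s:=9
H0 returns (-1, 9)
H1 returns [1, (-1, 9)]
= [1, (-1, 9)]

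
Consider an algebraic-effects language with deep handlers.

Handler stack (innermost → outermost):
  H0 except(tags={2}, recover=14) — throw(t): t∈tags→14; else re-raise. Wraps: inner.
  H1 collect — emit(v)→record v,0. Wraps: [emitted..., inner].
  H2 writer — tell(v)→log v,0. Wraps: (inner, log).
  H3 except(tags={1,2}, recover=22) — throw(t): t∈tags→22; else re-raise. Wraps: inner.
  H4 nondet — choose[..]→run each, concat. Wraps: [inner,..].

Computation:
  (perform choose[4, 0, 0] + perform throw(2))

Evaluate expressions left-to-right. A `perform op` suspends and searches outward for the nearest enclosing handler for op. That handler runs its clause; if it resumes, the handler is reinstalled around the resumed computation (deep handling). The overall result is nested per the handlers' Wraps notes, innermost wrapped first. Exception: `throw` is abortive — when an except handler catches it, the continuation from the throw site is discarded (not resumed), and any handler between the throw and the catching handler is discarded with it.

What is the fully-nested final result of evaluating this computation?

Working:
choose[4, 0, 0] @ H4
  branch[0] choose=4:
    throw(2) @ H0 caught ⇒ 14
    H1 returns [14]
    H2 returns ([14], ())
    H3 returns ([14], ())
    H4 returns [([14], ())]
  branch[1] choose=0:
    throw(2) @ H0 caught ⇒ 14
    H1 returns [14]
    H2 returns ([14], ())
    H3 returns ([14], ())
    H4 returns [([14], ())]
  branch[2] choose=0:
    throw(2) @ H0 caught ⇒ 14
    H1 returns [14]
    H2 returns ([14], ())
    H3 returns ([14], ())
    H4 returns [([14], ())]
= [([14], ()), ([14], ()), ([14], ())]

Answer: [([14], ()), ([14], ()), ([14], ())]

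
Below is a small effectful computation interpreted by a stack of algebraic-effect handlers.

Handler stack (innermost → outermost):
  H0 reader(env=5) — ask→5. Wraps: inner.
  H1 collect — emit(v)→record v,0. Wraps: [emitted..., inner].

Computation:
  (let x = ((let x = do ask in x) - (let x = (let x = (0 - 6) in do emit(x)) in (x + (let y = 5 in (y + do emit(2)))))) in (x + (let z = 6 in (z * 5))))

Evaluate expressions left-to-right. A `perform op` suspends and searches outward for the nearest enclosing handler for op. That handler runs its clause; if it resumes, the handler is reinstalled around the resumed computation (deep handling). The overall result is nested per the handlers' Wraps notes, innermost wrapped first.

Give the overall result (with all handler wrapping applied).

Answer: [-6, 2, 30]

Working:
ask @ H0 ⇒ 5
emit(-6) @ H1 ⇒ out+=-6
emit(2) @ H1 ⇒ out+=2
H0 returns 30
H1 returns [-6, 2, 30]
= [-6, 2, 30]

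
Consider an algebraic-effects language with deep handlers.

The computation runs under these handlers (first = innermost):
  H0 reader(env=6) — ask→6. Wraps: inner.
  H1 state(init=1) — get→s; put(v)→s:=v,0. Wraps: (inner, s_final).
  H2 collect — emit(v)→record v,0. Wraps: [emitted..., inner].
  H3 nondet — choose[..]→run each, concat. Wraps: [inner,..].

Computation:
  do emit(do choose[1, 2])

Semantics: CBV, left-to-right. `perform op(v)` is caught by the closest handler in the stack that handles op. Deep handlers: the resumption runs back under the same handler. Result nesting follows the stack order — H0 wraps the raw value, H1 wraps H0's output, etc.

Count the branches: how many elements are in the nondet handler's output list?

Answer: 2

Working:
choose[1, 2] @ H3
  branch[0] choose=1:
    emit(1) @ H2 ⇒ out+=1
    H0 returns 0
    H1 returns (0, 1)
    H2 returns [1, (0, 1)]
    H3 returns [[1, (0, 1)]]
  branch[1] choose=2:
    emit(2) @ H2 ⇒ out+=2
    H0 returns 0
    H1 returns (0, 1)
    H2 returns [2, (0, 1)]
    H3 returns [[2, (0, 1)]]
= [[1, (0, 1)], [2, (0, 1)]]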